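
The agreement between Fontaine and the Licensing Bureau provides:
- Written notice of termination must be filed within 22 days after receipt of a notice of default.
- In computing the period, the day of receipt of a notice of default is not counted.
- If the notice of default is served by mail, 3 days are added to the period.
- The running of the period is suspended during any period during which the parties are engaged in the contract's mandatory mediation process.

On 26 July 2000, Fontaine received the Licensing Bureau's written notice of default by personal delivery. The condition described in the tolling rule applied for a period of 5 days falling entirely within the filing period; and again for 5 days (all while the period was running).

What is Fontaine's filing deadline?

August 27, 2000

22 days after 26 July 2000 is August 17, 2000.
Service was not by mail, so no mail extension applies.
Tolling adds 5 days: August 17, 2000 + 5 days = August 22, 2000.
Tolling adds 5 days: August 22, 2000 + 5 days = August 27, 2000.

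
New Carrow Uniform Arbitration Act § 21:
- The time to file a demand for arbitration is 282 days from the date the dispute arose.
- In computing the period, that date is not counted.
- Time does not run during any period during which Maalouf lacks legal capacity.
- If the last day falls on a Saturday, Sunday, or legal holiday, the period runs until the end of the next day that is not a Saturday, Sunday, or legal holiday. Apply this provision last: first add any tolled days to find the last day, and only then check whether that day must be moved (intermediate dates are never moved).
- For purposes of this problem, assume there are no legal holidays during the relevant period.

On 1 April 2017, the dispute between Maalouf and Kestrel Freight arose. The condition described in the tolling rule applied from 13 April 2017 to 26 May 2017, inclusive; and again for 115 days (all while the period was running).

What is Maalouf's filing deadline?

June 18, 2018

282 days after 1 April 2017 is January 8, 2018.
From April 13, 2017 through May 26, 2017 inclusive is 44 days; tolling adds 44 days: January 8, 2018 + 44 days = February 21, 2018.
Tolling adds 115 days: February 21, 2018 + 115 days = June 16, 2018.
June 16, 2018 is Saturday; June 17, 2018 is Sunday. The next qualifying day is June 18, 2018.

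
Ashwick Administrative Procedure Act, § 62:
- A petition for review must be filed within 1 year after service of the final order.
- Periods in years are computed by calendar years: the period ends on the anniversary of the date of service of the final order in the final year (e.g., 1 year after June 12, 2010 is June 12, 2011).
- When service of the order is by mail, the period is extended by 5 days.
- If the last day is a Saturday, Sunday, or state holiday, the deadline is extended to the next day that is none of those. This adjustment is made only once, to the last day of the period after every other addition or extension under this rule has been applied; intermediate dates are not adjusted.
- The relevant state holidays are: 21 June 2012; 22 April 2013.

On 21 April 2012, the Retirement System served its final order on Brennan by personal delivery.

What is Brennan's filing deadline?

1 year after 21 April 2012 is April 21, 2013.
Service was not by mail, so no mail extension applies.
April 21, 2013 is Sunday; April 22, 2013 is a listed holiday. The next qualifying day is April 23, 2013.

April 23, 2013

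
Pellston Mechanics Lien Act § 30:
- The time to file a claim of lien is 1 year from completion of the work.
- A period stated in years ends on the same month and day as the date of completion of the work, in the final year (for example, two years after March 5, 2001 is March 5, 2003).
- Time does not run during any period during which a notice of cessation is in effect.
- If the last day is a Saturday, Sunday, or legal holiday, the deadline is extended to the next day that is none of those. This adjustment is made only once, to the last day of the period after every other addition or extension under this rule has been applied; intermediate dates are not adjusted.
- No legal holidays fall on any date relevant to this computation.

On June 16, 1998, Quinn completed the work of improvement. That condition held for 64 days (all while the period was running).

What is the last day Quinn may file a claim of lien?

1 year after June 16, 1998 is June 16, 1999.
Tolling adds 64 days: June 16, 1999 + 64 days = August 19, 1999.
August 19, 1999 is a Thursday and not a legal holiday, so no extension applies.

August 19, 1999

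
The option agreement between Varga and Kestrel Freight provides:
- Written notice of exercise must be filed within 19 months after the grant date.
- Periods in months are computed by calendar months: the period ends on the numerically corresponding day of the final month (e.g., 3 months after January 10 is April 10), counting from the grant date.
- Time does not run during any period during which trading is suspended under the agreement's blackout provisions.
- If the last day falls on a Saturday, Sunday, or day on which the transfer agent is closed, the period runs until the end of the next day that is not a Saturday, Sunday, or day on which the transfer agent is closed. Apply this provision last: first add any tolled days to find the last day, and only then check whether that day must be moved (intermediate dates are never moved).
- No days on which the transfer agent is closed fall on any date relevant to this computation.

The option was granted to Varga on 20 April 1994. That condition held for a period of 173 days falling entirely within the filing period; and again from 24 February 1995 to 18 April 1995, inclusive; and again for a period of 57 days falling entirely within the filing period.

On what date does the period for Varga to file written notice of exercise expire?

August 30, 1996

19 months after 20 April 1994 is November 20, 1995.
Tolling adds 173 days: November 20, 1995 + 173 days = May 11, 1996.
From February 24, 1995 through April 18, 1995 inclusive is 54 days; tolling adds 54 days: May 11, 1996 + 54 days = July 4, 1996.
Tolling adds 57 days: July 4, 1996 + 57 days = August 30, 1996.
August 30, 1996 is a Friday and not a day on which the transfer agent is closed, so no extension applies.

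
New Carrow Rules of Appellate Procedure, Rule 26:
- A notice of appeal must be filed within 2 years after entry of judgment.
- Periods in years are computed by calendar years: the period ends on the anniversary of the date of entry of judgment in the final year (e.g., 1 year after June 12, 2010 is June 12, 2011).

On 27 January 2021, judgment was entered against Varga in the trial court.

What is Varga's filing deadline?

January 27, 2023

2 years after 27 January 2021 is January 27, 2023.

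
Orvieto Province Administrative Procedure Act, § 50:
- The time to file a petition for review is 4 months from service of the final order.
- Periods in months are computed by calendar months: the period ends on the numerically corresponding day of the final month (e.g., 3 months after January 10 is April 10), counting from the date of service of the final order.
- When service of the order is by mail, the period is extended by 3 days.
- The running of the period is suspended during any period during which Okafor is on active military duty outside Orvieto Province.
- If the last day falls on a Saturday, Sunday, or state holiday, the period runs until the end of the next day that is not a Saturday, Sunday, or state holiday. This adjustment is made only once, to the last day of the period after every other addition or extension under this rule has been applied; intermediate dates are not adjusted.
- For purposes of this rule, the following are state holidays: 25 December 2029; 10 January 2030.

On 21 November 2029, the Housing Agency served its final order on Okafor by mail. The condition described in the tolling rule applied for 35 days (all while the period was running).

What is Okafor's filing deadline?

April 29, 2030

4 months after 21 November 2029 is March 21, 2030.
Service was by mail, adding 3 days: March 21, 2030 + 3 days = March 24, 2030.
Tolling adds 35 days: March 24, 2030 + 35 days = April 28, 2030.
April 28, 2030 is Sunday. The next qualifying day is April 29, 2030.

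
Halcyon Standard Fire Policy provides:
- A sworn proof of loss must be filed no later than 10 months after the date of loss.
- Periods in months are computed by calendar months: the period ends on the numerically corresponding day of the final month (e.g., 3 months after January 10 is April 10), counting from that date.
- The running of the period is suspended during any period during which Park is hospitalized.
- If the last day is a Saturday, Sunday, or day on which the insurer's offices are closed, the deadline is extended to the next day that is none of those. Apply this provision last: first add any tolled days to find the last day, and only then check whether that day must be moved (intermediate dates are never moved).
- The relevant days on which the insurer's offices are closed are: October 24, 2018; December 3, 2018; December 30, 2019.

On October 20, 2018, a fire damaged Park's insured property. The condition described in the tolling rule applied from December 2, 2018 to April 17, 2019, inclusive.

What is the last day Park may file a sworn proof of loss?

10 months after October 20, 2018 is August 20, 2019.
From December 2, 2018 through April 17, 2019 inclusive is 137 days; tolling adds 137 days: August 20, 2019 + 137 days = January 4, 2020.
January 4, 2020 is Saturday; January 5, 2020 is Sunday. The next qualifying day is January 6, 2020.

January 6, 2020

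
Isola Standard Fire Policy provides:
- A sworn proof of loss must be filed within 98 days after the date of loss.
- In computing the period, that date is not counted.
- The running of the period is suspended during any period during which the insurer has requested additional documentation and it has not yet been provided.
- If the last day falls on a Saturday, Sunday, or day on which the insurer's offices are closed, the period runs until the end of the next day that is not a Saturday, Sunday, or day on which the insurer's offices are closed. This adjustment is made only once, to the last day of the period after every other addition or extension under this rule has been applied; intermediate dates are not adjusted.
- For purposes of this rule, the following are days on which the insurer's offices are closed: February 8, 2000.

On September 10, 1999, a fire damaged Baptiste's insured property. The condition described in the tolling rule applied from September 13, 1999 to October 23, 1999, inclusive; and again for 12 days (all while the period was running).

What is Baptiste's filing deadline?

98 days after September 10, 1999 is December 17, 1999.
From September 13, 1999 through October 23, 1999 inclusive is 41 days; tolling adds 41 days: December 17, 1999 + 41 days = January 27, 2000.
Tolling adds 12 days: January 27, 2000 + 12 days = February 8, 2000.
February 8, 2000 is a listed holiday. The next qualifying day is February 9, 2000.

February 9, 2000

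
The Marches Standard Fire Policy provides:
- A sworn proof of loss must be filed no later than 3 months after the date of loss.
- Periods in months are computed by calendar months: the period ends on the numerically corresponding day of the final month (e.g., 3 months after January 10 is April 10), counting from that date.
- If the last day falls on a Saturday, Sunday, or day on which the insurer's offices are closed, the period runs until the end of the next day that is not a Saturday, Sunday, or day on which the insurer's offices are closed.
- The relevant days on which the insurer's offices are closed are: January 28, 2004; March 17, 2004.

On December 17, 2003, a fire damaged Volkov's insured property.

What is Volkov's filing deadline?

March 18, 2004

3 months after December 17, 2003 is March 17, 2004.
March 17, 2004 is a listed holiday. The next qualifying day is March 18, 2004.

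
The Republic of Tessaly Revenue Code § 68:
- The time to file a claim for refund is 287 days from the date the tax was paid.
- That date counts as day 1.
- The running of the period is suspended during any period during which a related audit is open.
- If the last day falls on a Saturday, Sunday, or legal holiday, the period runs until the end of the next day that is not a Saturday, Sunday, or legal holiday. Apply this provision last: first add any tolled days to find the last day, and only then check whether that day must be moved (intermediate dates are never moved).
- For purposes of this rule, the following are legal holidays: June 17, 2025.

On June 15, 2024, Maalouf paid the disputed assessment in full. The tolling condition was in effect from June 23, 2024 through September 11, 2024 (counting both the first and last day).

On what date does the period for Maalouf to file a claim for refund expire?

June 18, 2025

Counting June 15, 2024 as day 1, day 287 is March 28, 2025.
From June 23, 2024 through September 11, 2024 inclusive is 81 days; tolling adds 81 days: March 28, 2025 + 81 days = June 17, 2025.
June 17, 2025 is a listed holiday. The next qualifying day is June 18, 2025.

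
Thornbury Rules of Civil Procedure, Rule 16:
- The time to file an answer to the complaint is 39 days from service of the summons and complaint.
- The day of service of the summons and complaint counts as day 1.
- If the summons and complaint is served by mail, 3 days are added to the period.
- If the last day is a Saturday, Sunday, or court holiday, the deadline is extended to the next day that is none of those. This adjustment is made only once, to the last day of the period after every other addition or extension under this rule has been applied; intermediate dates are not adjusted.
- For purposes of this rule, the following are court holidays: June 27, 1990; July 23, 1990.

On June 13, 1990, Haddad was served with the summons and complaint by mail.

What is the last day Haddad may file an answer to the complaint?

July 24, 1990

Counting June 13, 1990 as day 1, day 39 is July 21, 1990.
Service was by mail, adding 3 days: July 21, 1990 + 3 days = July 24, 1990.
July 24, 1990 is a Tuesday and not a court holiday, so no extension applies.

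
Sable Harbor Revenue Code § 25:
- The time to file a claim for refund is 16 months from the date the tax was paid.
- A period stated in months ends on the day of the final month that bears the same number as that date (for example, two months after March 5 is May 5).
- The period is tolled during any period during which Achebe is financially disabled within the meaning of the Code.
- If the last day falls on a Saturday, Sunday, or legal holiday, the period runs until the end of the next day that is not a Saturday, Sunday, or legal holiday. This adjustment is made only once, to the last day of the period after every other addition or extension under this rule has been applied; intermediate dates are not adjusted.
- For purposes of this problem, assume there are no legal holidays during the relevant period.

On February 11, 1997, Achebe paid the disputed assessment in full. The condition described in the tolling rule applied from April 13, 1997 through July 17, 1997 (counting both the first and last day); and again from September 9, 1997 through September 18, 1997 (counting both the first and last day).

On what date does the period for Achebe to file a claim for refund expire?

16 months after February 11, 1997 is June 11, 1998.
From April 13, 1997 through July 17, 1997 inclusive is 96 days; tolling adds 96 days: June 11, 1998 + 96 days = September 15, 1998.
From September 9, 1997 through September 18, 1997 inclusive is 10 days; tolling adds 10 days: September 15, 1998 + 10 days = September 25, 1998.
September 25, 1998 is a Friday and not a legal holiday, so no extension applies.

September 25, 1998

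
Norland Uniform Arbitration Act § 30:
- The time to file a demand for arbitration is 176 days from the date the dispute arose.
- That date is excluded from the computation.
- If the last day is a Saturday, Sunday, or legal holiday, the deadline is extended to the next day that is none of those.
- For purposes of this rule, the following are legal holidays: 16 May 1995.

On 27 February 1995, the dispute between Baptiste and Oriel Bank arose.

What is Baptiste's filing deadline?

August 22, 1995

176 days after 27 February 1995 is August 22, 1995.
August 22, 1995 is a Tuesday and not a legal holiday, so no extension applies.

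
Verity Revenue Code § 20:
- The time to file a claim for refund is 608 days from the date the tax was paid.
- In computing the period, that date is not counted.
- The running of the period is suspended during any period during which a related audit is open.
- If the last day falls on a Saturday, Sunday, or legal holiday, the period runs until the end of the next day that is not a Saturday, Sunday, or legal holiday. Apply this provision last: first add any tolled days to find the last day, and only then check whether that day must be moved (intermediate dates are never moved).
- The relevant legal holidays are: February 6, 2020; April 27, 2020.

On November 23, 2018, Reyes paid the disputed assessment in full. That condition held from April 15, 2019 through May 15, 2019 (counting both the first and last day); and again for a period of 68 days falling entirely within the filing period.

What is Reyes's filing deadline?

October 30, 2020

608 days after November 23, 2018 is July 23, 2020.
From April 15, 2019 through May 15, 2019 inclusive is 31 days; tolling adds 31 days: July 23, 2020 + 31 days = August 23, 2020.
Tolling adds 68 days: August 23, 2020 + 68 days = October 30, 2020.
October 30, 2020 is a Friday and not a legal holiday, so no extension applies.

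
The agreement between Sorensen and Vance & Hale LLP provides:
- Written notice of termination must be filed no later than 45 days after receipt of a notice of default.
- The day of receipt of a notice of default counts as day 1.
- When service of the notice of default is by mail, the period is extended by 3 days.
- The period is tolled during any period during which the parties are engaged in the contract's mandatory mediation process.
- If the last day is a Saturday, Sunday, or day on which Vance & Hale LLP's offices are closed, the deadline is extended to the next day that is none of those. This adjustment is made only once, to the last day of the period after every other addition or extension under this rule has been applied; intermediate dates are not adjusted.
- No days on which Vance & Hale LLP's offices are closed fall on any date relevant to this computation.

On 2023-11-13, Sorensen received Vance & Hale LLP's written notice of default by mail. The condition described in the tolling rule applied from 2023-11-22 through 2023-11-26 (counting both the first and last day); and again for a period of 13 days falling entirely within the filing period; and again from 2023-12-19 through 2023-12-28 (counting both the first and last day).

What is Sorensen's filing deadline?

January 29, 2024

Counting 2023-11-13 as day 1, day 45 is December 27, 2023.
Service was by mail, adding 3 days: December 27, 2023 + 3 days = December 30, 2023.
From November 22, 2023 through November 26, 2023 inclusive is 5 days; tolling adds 5 days: December 30, 2023 + 5 days = January 4, 2024.
Tolling adds 13 days: January 4, 2024 + 13 days = January 17, 2024.
From December 19, 2023 through December 28, 2023 inclusive is 10 days; tolling adds 10 days: January 17, 2024 + 10 days = January 27, 2024.
January 27, 2024 is Saturday; January 28, 2024 is Sunday. The next qualifying day is January 29, 2024.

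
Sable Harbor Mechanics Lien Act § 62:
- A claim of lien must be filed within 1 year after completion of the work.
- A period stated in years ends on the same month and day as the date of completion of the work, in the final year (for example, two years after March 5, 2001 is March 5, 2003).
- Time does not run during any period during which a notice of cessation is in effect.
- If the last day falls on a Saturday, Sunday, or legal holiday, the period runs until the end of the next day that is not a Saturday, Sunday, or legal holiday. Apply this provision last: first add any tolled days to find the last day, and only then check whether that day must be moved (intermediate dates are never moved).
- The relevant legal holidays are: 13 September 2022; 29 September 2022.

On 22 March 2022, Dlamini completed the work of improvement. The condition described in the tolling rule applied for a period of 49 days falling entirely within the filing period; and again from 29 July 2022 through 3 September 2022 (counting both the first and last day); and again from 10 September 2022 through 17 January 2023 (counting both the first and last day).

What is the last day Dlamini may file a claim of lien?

October 24, 2023

1 year after 22 March 2022 is March 22, 2023.
Tolling adds 49 days: March 22, 2023 + 49 days = May 10, 2023.
From July 29, 2022 through September 3, 2022 inclusive is 37 days; tolling adds 37 days: May 10, 2023 + 37 days = June 16, 2023.
From September 10, 2022 through January 17, 2023 inclusive is 130 days; tolling adds 130 days: June 16, 2023 + 130 days = October 24, 2023.
October 24, 2023 is a Tuesday and not a legal holiday, so no extension applies.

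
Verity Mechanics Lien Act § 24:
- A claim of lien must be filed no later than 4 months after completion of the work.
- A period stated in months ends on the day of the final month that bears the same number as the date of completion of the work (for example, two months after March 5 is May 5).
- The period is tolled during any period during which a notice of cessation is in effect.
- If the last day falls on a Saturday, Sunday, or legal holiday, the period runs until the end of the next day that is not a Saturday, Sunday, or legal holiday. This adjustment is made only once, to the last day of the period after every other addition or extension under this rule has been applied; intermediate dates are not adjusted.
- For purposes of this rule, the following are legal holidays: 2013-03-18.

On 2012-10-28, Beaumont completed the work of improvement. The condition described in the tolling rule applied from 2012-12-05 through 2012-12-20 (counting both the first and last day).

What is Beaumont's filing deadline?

March 19, 2013

4 months after 2012-10-28 is February 28, 2013.
From December 5, 2012 through December 20, 2012 inclusive is 16 days; tolling adds 16 days: February 28, 2013 + 16 days = March 16, 2013.
March 16, 2013 is Saturday; March 17, 2013 is Sunday; March 18, 2013 is a listed holiday. The next qualifying day is March 19, 2013.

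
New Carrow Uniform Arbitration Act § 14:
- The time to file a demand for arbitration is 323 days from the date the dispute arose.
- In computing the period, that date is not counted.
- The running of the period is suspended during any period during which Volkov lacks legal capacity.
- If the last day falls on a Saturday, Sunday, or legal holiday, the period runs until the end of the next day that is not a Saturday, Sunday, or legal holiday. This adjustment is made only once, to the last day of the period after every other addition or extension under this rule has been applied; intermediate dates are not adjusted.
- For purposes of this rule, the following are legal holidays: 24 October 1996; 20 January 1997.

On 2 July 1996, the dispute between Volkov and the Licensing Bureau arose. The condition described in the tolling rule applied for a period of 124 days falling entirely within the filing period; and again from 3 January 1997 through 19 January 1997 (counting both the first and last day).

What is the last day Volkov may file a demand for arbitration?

October 9, 1997

323 days after 2 July 1996 is May 21, 1997.
Tolling adds 124 days: May 21, 1997 + 124 days = September 22, 1997.
From January 3, 1997 through January 19, 1997 inclusive is 17 days; tolling adds 17 days: September 22, 1997 + 17 days = October 9, 1997.
October 9, 1997 is a Thursday and not a legal holiday, so no extension applies.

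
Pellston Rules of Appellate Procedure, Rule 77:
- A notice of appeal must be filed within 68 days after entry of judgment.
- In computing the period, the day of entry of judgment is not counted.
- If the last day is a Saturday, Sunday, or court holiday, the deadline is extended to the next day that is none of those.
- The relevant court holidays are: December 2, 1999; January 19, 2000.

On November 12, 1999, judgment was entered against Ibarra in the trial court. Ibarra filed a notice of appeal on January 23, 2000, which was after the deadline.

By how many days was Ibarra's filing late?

68 days after November 12, 1999 is January 19, 2000.
January 19, 2000 is a listed holiday. The next qualifying day is January 20, 2000.
The deadline is January 20, 2000; from January 20, 2000 to January 23, 2000 is 3 days.

3 days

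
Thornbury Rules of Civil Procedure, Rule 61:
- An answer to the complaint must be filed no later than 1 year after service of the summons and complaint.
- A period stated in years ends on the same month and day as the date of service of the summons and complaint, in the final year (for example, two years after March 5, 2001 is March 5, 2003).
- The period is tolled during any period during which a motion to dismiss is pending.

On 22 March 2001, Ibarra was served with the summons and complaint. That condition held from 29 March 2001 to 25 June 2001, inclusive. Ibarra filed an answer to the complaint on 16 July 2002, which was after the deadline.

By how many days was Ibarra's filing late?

1 year after 22 March 2001 is March 22, 2002.
From March 29, 2001 through June 25, 2001 inclusive is 89 days; tolling adds 89 days: March 22, 2002 + 89 days = June 19, 2002.
The deadline is June 19, 2002; from June 19, 2002 to July 16, 2002 is 27 days.

27 days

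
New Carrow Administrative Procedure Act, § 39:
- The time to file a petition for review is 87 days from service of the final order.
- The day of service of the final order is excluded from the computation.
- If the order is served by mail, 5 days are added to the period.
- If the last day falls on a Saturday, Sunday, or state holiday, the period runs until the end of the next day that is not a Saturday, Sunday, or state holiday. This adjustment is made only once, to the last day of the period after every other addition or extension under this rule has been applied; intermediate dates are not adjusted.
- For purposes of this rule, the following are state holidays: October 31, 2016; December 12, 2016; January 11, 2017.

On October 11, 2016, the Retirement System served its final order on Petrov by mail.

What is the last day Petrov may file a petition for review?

87 days after October 11, 2016 is January 6, 2017.
Service was by mail, adding 5 days: January 6, 2017 + 5 days = January 11, 2017.
January 11, 2017 is a listed holiday. The next qualifying day is January 12, 2017.

January 12, 2017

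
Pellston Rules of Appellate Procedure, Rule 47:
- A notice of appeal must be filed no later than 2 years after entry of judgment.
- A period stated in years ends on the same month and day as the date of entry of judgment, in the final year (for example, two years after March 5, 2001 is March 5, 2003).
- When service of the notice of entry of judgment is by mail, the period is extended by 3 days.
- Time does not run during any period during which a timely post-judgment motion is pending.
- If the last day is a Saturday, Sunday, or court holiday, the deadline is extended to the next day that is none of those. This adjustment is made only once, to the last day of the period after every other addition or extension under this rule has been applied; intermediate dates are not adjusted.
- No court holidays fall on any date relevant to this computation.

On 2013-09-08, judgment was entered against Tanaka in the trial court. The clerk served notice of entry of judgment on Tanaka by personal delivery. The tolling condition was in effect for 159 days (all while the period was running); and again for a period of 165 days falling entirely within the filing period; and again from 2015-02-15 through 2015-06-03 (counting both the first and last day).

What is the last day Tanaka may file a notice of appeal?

2 years after 2013-09-08 is September 8, 2015.
Service was not by mail, so no mail extension applies.
Tolling adds 159 days: September 8, 2015 + 159 days = February 14, 2016.
Tolling adds 165 days: February 14, 2016 + 165 days = July 28, 2016.
From February 15, 2015 through June 3, 2015 inclusive is 109 days; tolling adds 109 days: July 28, 2016 + 109 days = November 14, 2016.
November 14, 2016 is a Monday and not a court holiday, so no extension applies.

November 14, 2016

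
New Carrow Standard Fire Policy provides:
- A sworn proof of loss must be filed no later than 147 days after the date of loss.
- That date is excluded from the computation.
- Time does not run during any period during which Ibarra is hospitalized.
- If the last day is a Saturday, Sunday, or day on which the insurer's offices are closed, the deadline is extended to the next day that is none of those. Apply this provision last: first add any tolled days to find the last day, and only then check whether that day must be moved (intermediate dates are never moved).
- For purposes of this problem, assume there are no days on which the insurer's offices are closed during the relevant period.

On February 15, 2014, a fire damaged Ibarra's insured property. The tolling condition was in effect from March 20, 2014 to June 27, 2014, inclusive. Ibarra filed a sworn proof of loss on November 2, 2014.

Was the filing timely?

No

147 days after February 15, 2014 is July 12, 2014.
From March 20, 2014 through June 27, 2014 inclusive is 100 days; tolling adds 100 days: July 12, 2014 + 100 days = October 20, 2014.
October 20, 2014 is a Monday and not a day on which the insurer's offices are closed, so no extension applies.
The deadline is October 20, 2014; the filing on November 2, 2014 is after that date.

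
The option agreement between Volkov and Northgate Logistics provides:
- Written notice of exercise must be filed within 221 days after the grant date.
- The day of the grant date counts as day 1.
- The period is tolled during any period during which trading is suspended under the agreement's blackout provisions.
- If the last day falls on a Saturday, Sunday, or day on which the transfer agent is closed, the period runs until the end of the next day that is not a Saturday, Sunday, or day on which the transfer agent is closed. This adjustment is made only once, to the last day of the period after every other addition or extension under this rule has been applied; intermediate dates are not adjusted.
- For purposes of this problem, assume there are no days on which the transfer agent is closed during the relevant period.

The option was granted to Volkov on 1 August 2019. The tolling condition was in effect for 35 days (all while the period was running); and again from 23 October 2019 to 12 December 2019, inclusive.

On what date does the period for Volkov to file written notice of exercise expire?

Counting 1 August 2019 as day 1, day 221 is March 8, 2020.
Tolling adds 35 days: March 8, 2020 + 35 days = April 12, 2020.
From October 23, 2019 through December 12, 2019 inclusive is 51 days; tolling adds 51 days: April 12, 2020 + 51 days = June 2, 2020.
June 2, 2020 is a Tuesday and not a day on which the transfer agent is closed, so no extension applies.

June 2, 2020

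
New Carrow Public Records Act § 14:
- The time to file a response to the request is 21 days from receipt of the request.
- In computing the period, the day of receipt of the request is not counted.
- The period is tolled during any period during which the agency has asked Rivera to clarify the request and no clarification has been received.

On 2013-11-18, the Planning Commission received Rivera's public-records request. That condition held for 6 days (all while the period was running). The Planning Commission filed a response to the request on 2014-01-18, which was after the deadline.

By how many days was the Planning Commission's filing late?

34 days

21 days after 2013-11-18 is December 9, 2013.
Tolling adds 6 days: December 9, 2013 + 6 days = December 15, 2013.
The deadline is December 15, 2013; from December 15, 2013 to January 18, 2014 is 34 days.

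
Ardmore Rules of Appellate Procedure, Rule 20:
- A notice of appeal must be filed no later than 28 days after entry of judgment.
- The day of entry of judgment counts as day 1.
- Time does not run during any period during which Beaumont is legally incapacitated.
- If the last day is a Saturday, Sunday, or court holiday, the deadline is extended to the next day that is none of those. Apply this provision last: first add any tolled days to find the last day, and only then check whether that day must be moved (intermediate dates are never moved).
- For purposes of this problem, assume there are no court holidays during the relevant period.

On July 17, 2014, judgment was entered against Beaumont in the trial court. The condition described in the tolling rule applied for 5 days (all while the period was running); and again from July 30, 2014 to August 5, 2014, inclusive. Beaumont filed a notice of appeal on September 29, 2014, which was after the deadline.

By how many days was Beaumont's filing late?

Counting July 17, 2014 as day 1, day 28 is August 13, 2014.
Tolling adds 5 days: August 13, 2014 + 5 days = August 18, 2014.
From July 30, 2014 through August 5, 2014 inclusive is 7 days; tolling adds 7 days: August 18, 2014 + 7 days = August 25, 2014.
August 25, 2014 is a Monday and not a court holiday, so no extension applies.
The deadline is August 25, 2014; from August 25, 2014 to September 29, 2014 is 35 days.

35 days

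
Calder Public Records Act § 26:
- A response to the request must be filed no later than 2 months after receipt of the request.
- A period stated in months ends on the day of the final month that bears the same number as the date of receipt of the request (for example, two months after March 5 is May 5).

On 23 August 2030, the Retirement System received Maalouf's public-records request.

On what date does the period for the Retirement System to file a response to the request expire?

2 months after 23 August 2030 is October 23, 2030.

October 23, 2030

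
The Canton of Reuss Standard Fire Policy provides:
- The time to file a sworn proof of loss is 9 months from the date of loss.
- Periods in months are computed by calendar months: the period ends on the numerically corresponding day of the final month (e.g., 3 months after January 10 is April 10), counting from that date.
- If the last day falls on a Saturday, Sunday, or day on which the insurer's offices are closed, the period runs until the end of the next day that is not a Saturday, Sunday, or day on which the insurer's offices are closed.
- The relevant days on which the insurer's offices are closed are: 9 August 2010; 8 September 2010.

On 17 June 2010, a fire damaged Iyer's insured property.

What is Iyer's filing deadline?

9 months after 17 June 2010 is March 17, 2011.
March 17, 2011 is a Thursday and not a day on which the insurer's offices are closed, so no extension applies.

March 17, 2011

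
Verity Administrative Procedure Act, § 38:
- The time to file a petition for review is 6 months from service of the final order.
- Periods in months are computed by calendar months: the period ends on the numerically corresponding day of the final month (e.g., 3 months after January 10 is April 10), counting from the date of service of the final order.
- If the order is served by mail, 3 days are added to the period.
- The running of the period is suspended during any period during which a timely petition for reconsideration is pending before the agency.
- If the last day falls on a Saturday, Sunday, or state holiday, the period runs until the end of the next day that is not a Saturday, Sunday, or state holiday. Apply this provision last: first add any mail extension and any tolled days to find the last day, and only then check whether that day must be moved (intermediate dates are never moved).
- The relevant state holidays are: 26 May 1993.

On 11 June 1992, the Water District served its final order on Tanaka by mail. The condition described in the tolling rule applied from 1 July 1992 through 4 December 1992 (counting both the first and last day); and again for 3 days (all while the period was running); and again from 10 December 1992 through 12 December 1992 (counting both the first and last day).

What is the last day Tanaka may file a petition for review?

6 months after 11 June 1992 is December 11, 1992.
Service was by mail, adding 3 days: December 11, 1992 + 3 days = December 14, 1992.
From July 1, 1992 through December 4, 1992 inclusive is 157 days; tolling adds 157 days: December 14, 1992 + 157 days = May 20, 1993.
Tolling adds 3 days: May 20, 1993 + 3 days = May 23, 1993.
From December 10, 1992 through December 12, 1992 inclusive is 3 days; tolling adds 3 days: May 23, 1993 + 3 days = May 26, 1993.
May 26, 1993 is a listed holiday. The next qualifying day is May 27, 1993.

May 27, 1993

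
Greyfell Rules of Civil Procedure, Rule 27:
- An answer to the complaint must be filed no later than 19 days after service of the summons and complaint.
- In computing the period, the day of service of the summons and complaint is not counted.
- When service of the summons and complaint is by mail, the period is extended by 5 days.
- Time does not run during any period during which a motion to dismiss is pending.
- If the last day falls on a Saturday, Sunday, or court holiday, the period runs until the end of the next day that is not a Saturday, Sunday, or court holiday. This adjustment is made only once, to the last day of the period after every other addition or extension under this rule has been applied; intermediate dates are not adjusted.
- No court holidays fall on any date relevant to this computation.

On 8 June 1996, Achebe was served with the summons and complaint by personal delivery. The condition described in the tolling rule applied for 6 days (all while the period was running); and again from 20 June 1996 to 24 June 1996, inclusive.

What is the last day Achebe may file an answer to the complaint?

July 8, 1996

19 days after 8 June 1996 is June 27, 1996.
Service was not by mail, so no mail extension applies.
Tolling adds 6 days: June 27, 1996 + 6 days = July 3, 1996.
From June 20, 1996 through June 24, 1996 inclusive is 5 days; tolling adds 5 days: July 3, 1996 + 5 days = July 8, 1996.
July 8, 1996 is a Monday and not a court holiday, so no extension applies.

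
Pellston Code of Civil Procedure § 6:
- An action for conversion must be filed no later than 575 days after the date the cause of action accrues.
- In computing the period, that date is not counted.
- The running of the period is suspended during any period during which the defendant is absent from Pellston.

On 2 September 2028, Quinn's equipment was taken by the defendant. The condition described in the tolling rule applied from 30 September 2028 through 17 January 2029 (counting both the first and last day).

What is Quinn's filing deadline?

575 days after 2 September 2028 is March 31, 2030.
From September 30, 2028 through January 17, 2029 inclusive is 110 days; tolling adds 110 days: March 31, 2030 + 110 days = July 19, 2030.

July 19, 2030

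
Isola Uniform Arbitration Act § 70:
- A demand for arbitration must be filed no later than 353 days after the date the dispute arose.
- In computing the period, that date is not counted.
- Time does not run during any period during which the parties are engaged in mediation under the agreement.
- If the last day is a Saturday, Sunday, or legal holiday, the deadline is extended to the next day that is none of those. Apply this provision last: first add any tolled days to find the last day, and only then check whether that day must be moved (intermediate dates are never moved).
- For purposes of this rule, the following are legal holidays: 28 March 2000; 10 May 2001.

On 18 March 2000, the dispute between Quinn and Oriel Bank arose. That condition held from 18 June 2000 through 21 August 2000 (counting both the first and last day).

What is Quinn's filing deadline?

May 11, 2001

353 days after 18 March 2000 is March 6, 2001.
From June 18, 2000 through August 21, 2000 inclusive is 65 days; tolling adds 65 days: March 6, 2001 + 65 days = May 10, 2001.
May 10, 2001 is a listed holiday. The next qualifying day is May 11, 2001.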